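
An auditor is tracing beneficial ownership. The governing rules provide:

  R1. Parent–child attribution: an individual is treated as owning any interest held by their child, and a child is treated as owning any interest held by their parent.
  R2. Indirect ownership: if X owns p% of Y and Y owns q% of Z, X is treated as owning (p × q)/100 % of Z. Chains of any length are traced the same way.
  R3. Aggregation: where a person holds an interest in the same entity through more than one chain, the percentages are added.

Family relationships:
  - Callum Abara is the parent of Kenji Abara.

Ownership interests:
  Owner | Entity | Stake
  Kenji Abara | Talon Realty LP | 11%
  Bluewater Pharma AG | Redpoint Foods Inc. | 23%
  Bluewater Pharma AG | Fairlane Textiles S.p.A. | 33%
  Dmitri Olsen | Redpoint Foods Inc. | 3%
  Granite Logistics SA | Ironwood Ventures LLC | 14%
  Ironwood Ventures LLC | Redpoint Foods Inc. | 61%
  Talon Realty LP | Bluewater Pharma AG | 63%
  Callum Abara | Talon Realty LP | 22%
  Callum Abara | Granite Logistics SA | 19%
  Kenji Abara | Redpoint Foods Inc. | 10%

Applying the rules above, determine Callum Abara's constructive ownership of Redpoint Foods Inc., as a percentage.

16.4043%

By parent–child attribution (R1), Callum Abara is treated as also owning Kenji Abara's interest in Talon Realty LP, giving 22% + 11% = 33%.
By parent–child attribution (R1), Callum Abara is treated as owning Kenji Abara's 10% interest in Redpoint Foods Inc.
Chain via Talon Realty LP → Bluewater Pharma AG (R2): 33% × 63% × 23% = 4.7817% of Redpoint Foods Inc.
Chain via Granite Logistics SA → Ironwood Ventures LLC (R2): 19% × 14% × 61% = 1.6226% of Redpoint Foods Inc.
Direct interest in Redpoint Foods Inc: 10%.
Aggregating (R3): 4.7817% + 1.6226% + 10% = 16.4043%.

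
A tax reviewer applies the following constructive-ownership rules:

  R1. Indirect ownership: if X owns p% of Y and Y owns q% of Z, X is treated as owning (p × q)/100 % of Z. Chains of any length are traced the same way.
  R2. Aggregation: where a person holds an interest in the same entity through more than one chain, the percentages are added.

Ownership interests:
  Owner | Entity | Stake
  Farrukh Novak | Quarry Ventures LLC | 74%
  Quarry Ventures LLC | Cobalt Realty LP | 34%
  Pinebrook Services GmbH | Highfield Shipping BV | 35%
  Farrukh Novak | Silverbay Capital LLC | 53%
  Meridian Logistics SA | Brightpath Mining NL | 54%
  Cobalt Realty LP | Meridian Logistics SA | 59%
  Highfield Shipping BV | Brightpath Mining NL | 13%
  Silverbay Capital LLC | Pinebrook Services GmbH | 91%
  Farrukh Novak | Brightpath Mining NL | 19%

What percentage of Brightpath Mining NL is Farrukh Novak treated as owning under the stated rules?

Chain via Quarry Ventures LLC → Cobalt Realty LP → Meridian Logistics SA (R1): 74% × 34% × 59% × 54% = 8.015976% of Brightpath Mining NL.
Chain via Silverbay Capital LLC → Pinebrook Services GmbH → Highfield Shipping BV (R1): 53% × 91% × 35% × 13% = 2.194465% of Brightpath Mining NL.
Direct interest in Brightpath Mining NL: 19%.
Aggregating (R2): 8.015976% + 2.194465% + 19% = 29.210441%.

29.210441%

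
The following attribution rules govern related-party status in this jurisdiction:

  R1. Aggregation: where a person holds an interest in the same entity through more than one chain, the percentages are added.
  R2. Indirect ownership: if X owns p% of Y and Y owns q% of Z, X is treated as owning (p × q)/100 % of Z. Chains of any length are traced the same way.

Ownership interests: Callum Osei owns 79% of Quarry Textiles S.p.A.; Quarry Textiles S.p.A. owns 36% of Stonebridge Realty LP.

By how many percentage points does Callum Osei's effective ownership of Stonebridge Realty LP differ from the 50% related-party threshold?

21.56

Chain via Quarry Textiles S.p.A. (R2): 79% × 36% = 28.44% of Stonebridge Realty LP.
28.44% falls short of the 50% threshold by 21.56 percentage points.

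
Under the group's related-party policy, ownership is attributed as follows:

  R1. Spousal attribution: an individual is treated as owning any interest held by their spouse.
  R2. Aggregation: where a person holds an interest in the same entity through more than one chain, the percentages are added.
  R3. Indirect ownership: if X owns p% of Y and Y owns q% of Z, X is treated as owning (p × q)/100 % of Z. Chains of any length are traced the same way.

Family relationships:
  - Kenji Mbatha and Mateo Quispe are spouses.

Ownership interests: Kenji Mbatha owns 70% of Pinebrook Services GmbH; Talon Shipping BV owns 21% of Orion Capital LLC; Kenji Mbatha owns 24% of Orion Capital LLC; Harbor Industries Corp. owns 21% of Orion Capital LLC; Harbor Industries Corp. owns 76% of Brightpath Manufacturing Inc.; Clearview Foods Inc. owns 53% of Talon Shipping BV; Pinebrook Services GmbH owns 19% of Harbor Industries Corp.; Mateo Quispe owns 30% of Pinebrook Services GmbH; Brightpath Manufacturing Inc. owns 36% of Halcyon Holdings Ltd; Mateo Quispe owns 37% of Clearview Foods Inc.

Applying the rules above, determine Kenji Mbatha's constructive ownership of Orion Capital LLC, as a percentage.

By spousal attribution (R1), Kenji Mbatha is treated as also owning Mateo Quispe's interest in Pinebrook Services GmbH, giving 70% + 30% = 100%.
By spousal attribution (R1), Kenji Mbatha is treated as owning Mateo Quispe's 37% interest in Clearview Foods Inc.
Chain via Pinebrook Services GmbH → Harbor Industries Corp. (R3): 100% × 19% × 21% = 3.99% of Orion Capital LLC.
Direct interest in Orion Capital LLC: 24%.
Chain via Clearview Foods Inc. → Talon Shipping BV (R3): 37% × 53% × 21% = 4.1181% of Orion Capital LLC.
Aggregating (R2): 3.99% + 24% + 4.1181% = 32.1081%.

32.1081%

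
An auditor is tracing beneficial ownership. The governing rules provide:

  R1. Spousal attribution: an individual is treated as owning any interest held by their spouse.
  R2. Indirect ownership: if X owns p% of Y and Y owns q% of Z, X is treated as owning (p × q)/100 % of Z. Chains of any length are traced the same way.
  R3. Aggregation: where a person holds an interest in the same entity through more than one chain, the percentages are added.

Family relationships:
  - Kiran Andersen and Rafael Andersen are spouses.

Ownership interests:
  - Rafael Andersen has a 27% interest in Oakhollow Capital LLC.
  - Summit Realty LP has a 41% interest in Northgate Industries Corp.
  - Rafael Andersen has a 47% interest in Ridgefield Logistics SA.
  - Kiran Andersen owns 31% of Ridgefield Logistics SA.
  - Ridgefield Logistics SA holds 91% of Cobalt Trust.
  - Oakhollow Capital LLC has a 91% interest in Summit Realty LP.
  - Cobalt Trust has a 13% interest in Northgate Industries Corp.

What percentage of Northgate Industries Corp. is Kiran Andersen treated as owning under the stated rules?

19.3011%

By spousal attribution (R1), Kiran Andersen is treated as also owning Rafael Andersen's interest in Ridgefield Logistics SA, giving 31% + 47% = 78%.
By spousal attribution (R1), Kiran Andersen is treated as owning Rafael Andersen's 27% interest in Oakhollow Capital LLC.
Chain via Ridgefield Logistics SA → Cobalt Trust (R2): 78% × 91% × 13% = 9.2274% of Northgate Industries Corp.
Chain via Oakhollow Capital LLC → Summit Realty LP (R2): 27% × 91% × 41% = 10.0737% of Northgate Industries Corp.
Aggregating (R3): 9.2274% + 10.0737% = 19.3011%.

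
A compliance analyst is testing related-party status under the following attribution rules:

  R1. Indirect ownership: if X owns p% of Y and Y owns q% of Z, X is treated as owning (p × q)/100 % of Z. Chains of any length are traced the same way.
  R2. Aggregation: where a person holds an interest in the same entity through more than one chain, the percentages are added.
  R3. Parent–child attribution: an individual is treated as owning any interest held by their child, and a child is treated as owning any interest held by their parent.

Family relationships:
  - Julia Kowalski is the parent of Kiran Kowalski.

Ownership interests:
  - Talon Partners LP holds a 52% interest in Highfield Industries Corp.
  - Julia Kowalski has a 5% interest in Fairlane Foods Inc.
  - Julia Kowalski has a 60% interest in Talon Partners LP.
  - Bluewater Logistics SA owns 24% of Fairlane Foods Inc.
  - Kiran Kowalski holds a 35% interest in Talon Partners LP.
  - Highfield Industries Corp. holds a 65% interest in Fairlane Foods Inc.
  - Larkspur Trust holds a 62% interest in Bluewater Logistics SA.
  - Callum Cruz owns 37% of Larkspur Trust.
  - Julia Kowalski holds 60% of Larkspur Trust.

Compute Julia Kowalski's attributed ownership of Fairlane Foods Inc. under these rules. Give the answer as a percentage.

46.038%

By parent–child attribution (R3), Julia Kowalski is treated as also owning Kiran Kowalski's interest in Talon Partners LP, giving 60% + 35% = 95%.
Chain via Talon Partners LP → Highfield Industries Corp. (R1): 95% × 52% × 65% = 32.11% of Fairlane Foods Inc.
Chain via Larkspur Trust → Bluewater Logistics SA (R1): 60% × 62% × 24% = 8.928% of Fairlane Foods Inc.
Direct interest in Fairlane Foods Inc: 5%.
Aggregating (R2): 32.11% + 8.928% + 5% = 46.038%.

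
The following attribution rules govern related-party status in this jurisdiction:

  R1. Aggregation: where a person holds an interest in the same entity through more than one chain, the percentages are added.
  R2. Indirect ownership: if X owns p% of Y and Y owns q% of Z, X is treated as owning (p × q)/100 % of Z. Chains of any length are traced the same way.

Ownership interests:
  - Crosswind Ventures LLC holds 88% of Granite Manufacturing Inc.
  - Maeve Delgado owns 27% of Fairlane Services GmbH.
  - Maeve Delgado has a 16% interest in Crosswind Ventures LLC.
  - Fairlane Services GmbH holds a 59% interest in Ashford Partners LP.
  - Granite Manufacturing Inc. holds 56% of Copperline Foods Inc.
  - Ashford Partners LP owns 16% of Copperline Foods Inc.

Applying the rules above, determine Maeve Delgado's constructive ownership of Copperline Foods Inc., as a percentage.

Chain via Crosswind Ventures LLC → Granite Manufacturing Inc. (R2): 16% × 88% × 56% = 7.8848% of Copperline Foods Inc.
Chain via Fairlane Services GmbH → Ashford Partners LP (R2): 27% × 59% × 16% = 2.5488% of Copperline Foods Inc.
Aggregating (R1): 7.8848% + 2.5488% = 10.4336%.

10.4336%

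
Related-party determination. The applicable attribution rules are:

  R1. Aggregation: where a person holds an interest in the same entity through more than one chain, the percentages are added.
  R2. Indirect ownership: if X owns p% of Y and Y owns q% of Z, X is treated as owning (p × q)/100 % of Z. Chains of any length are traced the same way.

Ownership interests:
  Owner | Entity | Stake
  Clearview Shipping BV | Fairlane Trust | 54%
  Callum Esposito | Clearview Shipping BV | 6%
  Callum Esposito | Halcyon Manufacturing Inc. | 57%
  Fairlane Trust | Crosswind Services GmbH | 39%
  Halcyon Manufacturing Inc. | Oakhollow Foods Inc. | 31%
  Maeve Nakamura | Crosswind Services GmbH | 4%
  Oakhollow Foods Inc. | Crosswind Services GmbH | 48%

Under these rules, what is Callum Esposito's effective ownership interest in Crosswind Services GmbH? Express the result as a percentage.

9.7452%

Chain via Clearview Shipping BV → Fairlane Trust (R2): 6% × 54% × 39% = 1.2636% of Crosswind Services GmbH.
Chain via Halcyon Manufacturing Inc. → Oakhollow Foods Inc. (R2): 57% × 31% × 48% = 8.4816% of Crosswind Services GmbH.
Aggregating (R1): 1.2636% + 8.4816% = 9.7452%.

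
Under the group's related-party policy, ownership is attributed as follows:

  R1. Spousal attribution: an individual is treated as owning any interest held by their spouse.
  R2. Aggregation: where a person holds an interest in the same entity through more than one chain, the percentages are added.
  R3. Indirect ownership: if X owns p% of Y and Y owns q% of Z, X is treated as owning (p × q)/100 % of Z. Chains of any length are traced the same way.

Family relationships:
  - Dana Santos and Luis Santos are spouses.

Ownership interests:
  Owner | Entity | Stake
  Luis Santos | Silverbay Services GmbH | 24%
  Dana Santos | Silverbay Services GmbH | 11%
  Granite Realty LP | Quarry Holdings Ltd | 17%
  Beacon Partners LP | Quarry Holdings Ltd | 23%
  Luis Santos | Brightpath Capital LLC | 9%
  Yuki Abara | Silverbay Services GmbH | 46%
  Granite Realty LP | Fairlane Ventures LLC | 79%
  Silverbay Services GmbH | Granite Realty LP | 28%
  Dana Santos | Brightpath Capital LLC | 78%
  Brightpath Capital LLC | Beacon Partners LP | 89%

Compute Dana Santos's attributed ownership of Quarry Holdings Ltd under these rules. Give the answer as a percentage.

By spousal attribution (R1), Dana Santos is treated as also owning Luis Santos's interest in Brightpath Capital LLC, giving 78% + 9% = 87%.
By spousal attribution (R1), Dana Santos is treated as also owning Luis Santos's interest in Silverbay Services GmbH, giving 11% + 24% = 35%.
Chain via Brightpath Capital LLC → Beacon Partners LP (R3): 87% × 89% × 23% = 17.8089% of Quarry Holdings Ltd.
Chain via Silverbay Services GmbH → Granite Realty LP (R3): 35% × 28% × 17% = 1.666% of Quarry Holdings Ltd.
Aggregating (R2): 17.8089% + 1.666% = 19.4749%.

19.4749%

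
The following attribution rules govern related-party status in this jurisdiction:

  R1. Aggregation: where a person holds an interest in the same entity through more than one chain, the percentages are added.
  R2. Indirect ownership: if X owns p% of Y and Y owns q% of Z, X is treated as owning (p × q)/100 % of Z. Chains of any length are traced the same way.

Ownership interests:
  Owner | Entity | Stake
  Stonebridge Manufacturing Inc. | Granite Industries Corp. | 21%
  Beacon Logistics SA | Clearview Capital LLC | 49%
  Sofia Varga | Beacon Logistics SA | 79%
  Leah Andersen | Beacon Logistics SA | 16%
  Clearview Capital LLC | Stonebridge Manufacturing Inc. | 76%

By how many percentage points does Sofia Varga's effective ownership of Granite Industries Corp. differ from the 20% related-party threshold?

13.821884

Chain via Beacon Logistics SA → Clearview Capital LLC → Stonebridge Manufacturing Inc. (R2): 79% × 49% × 76% × 21% = 6.178116% of Granite Industries Corp.
6.178116% falls short of the 20% threshold by 13.821884 percentage points.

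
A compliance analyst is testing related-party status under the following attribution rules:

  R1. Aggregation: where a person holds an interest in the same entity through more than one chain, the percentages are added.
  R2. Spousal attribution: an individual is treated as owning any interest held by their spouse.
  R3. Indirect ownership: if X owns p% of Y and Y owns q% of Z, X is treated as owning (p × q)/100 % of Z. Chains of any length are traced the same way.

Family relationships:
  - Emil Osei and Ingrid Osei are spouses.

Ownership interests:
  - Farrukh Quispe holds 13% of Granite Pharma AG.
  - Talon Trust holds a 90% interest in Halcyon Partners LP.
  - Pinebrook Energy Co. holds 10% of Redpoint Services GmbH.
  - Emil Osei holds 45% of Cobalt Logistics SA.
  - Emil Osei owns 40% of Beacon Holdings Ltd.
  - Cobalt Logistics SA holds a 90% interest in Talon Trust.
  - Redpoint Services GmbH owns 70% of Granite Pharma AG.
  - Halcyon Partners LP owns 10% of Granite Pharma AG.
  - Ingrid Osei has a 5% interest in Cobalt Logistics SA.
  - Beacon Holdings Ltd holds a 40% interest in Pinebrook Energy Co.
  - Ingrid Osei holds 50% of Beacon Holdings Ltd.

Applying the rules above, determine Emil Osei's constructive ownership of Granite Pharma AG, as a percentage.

By spousal attribution (R2), Emil Osei is treated as also owning Ingrid Osei's interest in Cobalt Logistics SA, giving 45% + 5% = 50%.
By spousal attribution (R2), Emil Osei is treated as also owning Ingrid Osei's interest in Beacon Holdings Ltd, giving 40% + 50% = 90%.
Chain via Cobalt Logistics SA → Talon Trust → Halcyon Partners LP (R3): 50% × 90% × 90% × 10% = 4.05% of Granite Pharma AG.
Chain via Beacon Holdings Ltd → Pinebrook Energy Co. → Redpoint Services GmbH (R3): 90% × 40% × 10% × 70% = 2.52% of Granite Pharma AG.
Aggregating (R1): 4.05% + 2.52% = 6.57%.

6.57%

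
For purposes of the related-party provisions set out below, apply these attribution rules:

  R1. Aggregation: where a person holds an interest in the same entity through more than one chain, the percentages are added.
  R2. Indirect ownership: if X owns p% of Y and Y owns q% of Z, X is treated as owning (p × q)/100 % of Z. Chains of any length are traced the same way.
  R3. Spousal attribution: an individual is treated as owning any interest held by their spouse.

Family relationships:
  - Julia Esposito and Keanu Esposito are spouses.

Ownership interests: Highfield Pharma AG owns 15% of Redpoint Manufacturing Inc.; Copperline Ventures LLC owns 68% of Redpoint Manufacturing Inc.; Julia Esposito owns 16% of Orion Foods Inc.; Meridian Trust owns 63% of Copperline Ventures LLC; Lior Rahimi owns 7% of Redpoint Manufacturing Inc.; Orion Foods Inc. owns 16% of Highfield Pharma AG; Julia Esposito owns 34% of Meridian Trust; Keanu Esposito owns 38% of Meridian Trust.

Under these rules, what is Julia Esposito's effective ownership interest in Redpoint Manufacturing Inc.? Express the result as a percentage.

31.2288%

By spousal attribution (R3), Julia Esposito is treated as also owning Keanu Esposito's interest in Meridian Trust, giving 34% + 38% = 72%.
Chain via Meridian Trust → Copperline Ventures LLC (R2): 72% × 63% × 68% = 30.8448% of Redpoint Manufacturing Inc.
Chain via Orion Foods Inc. → Highfield Pharma AG (R2): 16% × 16% × 15% = 0.384% of Redpoint Manufacturing Inc.
Aggregating (R1): 30.8448% + 0.384% = 31.2288%.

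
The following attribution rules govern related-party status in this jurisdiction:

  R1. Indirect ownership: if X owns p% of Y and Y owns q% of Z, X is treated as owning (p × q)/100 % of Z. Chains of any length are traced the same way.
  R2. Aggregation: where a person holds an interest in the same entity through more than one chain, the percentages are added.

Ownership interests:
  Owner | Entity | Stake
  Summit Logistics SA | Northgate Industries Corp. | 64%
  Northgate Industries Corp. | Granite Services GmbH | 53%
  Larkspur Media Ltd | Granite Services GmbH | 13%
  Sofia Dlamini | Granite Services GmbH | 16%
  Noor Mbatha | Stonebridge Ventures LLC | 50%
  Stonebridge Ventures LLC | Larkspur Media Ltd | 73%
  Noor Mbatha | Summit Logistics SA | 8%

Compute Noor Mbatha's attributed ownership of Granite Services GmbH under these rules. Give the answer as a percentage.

Chain via Summit Logistics SA → Northgate Industries Corp. (R1): 8% × 64% × 53% = 2.7136% of Granite Services GmbH.
Chain via Stonebridge Ventures LLC → Larkspur Media Ltd (R1): 50% × 73% × 13% = 4.745% of Granite Services GmbH.
Aggregating (R2): 2.7136% + 4.745% = 7.4586%.

7.4586%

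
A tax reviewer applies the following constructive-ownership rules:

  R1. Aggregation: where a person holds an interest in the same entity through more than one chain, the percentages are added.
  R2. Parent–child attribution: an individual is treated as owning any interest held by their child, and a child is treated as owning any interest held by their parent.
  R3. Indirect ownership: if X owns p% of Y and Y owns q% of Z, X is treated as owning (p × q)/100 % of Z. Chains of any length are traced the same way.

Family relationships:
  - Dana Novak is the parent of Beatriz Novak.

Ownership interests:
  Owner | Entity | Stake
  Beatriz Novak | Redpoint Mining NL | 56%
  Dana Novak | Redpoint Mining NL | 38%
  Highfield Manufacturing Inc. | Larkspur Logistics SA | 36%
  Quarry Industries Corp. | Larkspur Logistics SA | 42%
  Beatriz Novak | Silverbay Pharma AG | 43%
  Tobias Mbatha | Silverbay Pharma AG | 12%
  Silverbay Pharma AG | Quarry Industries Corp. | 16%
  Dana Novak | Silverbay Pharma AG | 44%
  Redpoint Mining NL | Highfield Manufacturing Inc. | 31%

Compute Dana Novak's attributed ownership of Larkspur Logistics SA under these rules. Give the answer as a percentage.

By parent–child attribution (R2), Dana Novak is treated as also owning Beatriz Novak's interest in Silverbay Pharma AG, giving 44% + 43% = 87%.
By parent–child attribution (R2), Dana Novak is treated as also owning Beatriz Novak's interest in Redpoint Mining NL, giving 38% + 56% = 94%.
Chain via Silverbay Pharma AG → Quarry Industries Corp. (R3): 87% × 16% × 42% = 5.8464% of Larkspur Logistics SA.
Chain via Redpoint Mining NL → Highfield Manufacturing Inc. (R3): 94% × 31% × 36% = 10.4904% of Larkspur Logistics SA.
Aggregating (R1): 5.8464% + 10.4904% = 16.3368%.

16.3368%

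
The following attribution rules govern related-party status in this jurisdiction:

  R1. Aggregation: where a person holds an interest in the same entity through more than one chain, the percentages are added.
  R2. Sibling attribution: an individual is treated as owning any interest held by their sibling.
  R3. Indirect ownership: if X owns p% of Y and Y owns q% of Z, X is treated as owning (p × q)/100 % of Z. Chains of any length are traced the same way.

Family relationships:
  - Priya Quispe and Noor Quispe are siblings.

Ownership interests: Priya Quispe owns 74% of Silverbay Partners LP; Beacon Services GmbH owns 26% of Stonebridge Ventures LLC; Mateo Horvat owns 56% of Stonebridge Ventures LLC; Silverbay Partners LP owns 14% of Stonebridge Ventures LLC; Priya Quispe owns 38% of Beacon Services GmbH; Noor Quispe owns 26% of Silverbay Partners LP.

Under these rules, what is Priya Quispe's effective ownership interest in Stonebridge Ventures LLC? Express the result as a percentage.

23.88%

By sibling attribution (R2), Priya Quispe is treated as also owning Noor Quispe's interest in Silverbay Partners LP, giving 74% + 26% = 100%.
Chain via Silverbay Partners LP (R3): 100% × 14% = 14% of Stonebridge Ventures LLC.
Chain via Beacon Services GmbH (R3): 38% × 26% = 9.88% of Stonebridge Ventures LLC.
Aggregating (R1): 14% + 9.88% = 23.88%.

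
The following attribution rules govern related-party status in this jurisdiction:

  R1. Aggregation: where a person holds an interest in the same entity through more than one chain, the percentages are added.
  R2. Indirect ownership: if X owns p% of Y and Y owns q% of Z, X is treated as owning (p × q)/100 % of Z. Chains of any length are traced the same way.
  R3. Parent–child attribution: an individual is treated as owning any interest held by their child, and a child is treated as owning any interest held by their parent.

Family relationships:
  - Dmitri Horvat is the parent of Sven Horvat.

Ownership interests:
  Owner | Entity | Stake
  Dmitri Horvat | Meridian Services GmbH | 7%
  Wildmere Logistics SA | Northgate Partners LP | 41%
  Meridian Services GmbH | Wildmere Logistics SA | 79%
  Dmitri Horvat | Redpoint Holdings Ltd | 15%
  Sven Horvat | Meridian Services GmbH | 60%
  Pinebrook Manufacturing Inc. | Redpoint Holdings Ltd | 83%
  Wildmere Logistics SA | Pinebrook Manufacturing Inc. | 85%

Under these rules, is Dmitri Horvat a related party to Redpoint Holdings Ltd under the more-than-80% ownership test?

By parent–child attribution (R3), Dmitri Horvat is treated as also owning Sven Horvat's interest in Meridian Services GmbH, giving 7% + 60% = 67%.
Chain via Meridian Services GmbH → Wildmere Logistics SA → Pinebrook Manufacturing Inc. (R2): 67% × 79% × 85% × 83% = 37.342115% of Redpoint Holdings Ltd.
Direct interest in Redpoint Holdings Ltd: 15%.
Aggregating (R1): 37.342115% + 15% = 52.342115%.
52.342115% does not exceed the 80% threshold, so Dmitri is not a related party to Redpoint Holdings Ltd.

No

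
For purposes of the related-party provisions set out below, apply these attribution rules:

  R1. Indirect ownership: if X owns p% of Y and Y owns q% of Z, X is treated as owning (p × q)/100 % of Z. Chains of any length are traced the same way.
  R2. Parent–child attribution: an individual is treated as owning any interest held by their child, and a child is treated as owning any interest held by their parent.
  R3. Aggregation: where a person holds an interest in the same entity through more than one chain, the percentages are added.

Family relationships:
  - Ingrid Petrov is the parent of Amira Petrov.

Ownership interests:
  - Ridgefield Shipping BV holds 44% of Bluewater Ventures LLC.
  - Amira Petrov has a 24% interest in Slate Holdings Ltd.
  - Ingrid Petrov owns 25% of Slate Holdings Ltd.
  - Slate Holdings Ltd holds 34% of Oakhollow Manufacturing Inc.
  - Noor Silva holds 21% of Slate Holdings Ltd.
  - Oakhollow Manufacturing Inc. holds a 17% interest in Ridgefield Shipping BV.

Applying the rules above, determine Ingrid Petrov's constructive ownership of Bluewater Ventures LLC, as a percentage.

1.246168%

By parent–child attribution (R2), Ingrid Petrov is treated as also owning Amira Petrov's interest in Slate Holdings Ltd, giving 25% + 24% = 49%.
Chain via Slate Holdings Ltd → Oakhollow Manufacturing Inc. → Ridgefield Shipping BV (R1): 49% × 34% × 17% × 44% = 1.246168% of Bluewater Ventures LLC.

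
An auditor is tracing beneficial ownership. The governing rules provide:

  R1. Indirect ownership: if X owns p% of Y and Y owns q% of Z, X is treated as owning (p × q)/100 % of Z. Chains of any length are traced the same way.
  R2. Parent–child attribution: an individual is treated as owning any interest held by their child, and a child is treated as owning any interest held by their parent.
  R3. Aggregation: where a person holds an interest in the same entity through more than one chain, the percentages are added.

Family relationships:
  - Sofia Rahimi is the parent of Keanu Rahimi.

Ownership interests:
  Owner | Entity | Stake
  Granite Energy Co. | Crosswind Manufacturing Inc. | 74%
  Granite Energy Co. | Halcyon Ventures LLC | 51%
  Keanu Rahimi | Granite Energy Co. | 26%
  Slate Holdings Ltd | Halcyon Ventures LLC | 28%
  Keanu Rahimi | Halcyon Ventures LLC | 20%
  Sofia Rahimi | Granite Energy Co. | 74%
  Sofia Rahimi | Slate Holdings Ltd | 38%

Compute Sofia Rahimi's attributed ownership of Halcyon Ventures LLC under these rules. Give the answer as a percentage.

By parent–child attribution (R2), Sofia Rahimi is treated as also owning Keanu Rahimi's interest in Granite Energy Co, giving 74% + 26% = 100%.
By parent–child attribution (R2), Sofia Rahimi is treated as owning Keanu Rahimi's 20% interest in Halcyon Ventures LLC.
Chain via Granite Energy Co. (R1): 100% × 51% = 51% of Halcyon Ventures LLC.
Chain via Slate Holdings Ltd (R1): 38% × 28% = 10.64% of Halcyon Ventures LLC.
Direct interest in Halcyon Ventures LLC: 20%.
Aggregating (R3): 51% + 10.64% + 20% = 81.64%.

81.64%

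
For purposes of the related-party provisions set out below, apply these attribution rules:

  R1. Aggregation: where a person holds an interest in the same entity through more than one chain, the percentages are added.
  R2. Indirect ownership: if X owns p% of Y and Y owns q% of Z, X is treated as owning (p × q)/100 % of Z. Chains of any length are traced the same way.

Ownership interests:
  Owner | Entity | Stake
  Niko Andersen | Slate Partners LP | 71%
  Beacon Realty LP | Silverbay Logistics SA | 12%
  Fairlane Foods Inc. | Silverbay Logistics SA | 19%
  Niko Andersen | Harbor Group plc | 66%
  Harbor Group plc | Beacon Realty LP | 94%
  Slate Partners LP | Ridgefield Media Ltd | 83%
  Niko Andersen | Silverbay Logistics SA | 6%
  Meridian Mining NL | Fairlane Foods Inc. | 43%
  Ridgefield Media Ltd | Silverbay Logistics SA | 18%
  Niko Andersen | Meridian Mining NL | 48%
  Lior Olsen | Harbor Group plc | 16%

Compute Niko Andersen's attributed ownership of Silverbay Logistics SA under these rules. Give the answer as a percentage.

Chain via Meridian Mining NL → Fairlane Foods Inc. (R2): 48% × 43% × 19% = 3.9216% of Silverbay Logistics SA.
Chain via Slate Partners LP → Ridgefield Media Ltd (R2): 71% × 83% × 18% = 10.6074% of Silverbay Logistics SA.
Chain via Harbor Group plc → Beacon Realty LP (R2): 66% × 94% × 12% = 7.4448% of Silverbay Logistics SA.
Direct interest in Silverbay Logistics SA: 6%.
Aggregating (R1): 3.9216% + 10.6074% + 7.4448% + 6% = 27.9738%.

27.9738%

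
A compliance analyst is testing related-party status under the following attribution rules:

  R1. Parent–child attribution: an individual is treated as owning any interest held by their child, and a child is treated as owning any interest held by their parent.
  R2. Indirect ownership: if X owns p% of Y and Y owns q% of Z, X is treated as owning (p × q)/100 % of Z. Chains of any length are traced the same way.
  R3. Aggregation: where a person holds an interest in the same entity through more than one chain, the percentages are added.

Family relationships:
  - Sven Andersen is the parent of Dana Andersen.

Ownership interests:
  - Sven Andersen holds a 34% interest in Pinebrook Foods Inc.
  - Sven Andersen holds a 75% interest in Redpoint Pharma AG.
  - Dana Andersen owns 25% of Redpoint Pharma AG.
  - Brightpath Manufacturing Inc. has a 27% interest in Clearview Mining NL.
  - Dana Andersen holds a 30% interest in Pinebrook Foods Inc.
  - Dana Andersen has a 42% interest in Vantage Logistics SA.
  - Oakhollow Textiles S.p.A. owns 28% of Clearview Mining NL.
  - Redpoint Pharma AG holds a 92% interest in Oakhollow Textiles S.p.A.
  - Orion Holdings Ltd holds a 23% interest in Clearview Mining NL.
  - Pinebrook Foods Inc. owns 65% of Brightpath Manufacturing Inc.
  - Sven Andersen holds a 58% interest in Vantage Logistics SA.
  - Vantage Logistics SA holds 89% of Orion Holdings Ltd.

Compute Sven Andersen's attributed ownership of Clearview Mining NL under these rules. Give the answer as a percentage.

57.462%

By parent–child attribution (R1), Sven Andersen is treated as also owning Dana Andersen's interest in Pinebrook Foods Inc, giving 34% + 30% = 64%.
By parent–child attribution (R1), Sven Andersen is treated as also owning Dana Andersen's interest in Vantage Logistics SA, giving 58% + 42% = 100%.
By parent–child attribution (R1), Sven Andersen is treated as also owning Dana Andersen's interest in Redpoint Pharma AG, giving 75% + 25% = 100%.
Chain via Pinebrook Foods Inc. → Brightpath Manufacturing Inc. (R2): 64% × 65% × 27% = 11.232% of Clearview Mining NL.
Chain via Vantage Logistics SA → Orion Holdings Ltd (R2): 100% × 89% × 23% = 20.47% of Clearview Mining NL.
Chain via Redpoint Pharma AG → Oakhollow Textiles S.p.A. (R2): 100% × 92% × 28% = 25.76% of Clearview Mining NL.
Aggregating (R3): 11.232% + 20.47% + 25.76% = 57.462%.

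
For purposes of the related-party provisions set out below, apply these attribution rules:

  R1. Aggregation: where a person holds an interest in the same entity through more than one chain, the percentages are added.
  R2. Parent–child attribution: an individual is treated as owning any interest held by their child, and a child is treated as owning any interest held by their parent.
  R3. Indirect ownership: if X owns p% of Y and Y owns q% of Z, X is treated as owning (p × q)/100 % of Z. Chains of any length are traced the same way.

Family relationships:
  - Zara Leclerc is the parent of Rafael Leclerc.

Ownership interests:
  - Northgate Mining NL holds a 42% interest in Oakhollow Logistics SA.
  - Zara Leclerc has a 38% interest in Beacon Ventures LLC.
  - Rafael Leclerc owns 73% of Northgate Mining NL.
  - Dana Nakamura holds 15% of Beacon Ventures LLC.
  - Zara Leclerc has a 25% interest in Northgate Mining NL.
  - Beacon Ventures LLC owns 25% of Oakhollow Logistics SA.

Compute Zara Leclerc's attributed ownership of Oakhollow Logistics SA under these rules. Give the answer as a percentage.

50.66%

By parent–child attribution (R2), Zara Leclerc is treated as also owning Rafael Leclerc's interest in Northgate Mining NL, giving 25% + 73% = 98%.
Chain via Northgate Mining NL (R3): 98% × 42% = 41.16% of Oakhollow Logistics SA.
Chain via Beacon Ventures LLC (R3): 38% × 25% = 9.5% of Oakhollow Logistics SA.
Aggregating (R1): 41.16% + 9.5% = 50.66%.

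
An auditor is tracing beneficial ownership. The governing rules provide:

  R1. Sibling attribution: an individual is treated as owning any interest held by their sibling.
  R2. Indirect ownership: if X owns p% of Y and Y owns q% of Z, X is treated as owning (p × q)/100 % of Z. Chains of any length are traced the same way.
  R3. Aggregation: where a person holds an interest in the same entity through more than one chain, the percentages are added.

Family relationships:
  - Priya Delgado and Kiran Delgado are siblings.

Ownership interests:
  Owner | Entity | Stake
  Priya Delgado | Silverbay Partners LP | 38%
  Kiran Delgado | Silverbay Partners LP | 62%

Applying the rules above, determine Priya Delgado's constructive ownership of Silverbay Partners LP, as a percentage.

By sibling attribution (R1), Priya Delgado is treated as also owning Kiran Delgado's interest in Silverbay Partners LP, giving 38% + 62% = 100%.
Direct interest in Silverbay Partners LP: 100%.

100%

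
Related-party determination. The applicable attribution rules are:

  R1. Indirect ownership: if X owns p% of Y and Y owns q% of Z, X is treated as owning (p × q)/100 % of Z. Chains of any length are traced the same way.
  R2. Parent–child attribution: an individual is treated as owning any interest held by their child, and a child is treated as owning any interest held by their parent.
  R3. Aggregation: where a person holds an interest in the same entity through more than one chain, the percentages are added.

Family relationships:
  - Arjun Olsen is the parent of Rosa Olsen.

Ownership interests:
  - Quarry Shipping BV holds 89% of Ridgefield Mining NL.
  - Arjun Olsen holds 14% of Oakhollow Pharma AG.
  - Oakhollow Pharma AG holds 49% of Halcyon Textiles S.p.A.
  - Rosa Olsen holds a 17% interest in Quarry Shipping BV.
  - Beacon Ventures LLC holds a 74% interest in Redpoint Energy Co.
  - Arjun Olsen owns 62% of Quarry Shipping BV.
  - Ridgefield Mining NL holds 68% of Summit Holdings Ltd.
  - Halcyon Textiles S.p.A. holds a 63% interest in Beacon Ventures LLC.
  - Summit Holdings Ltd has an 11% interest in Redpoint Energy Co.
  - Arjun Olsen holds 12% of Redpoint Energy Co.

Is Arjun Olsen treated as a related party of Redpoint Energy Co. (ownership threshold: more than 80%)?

By parent–child attribution (R2), Arjun Olsen is treated as also owning Rosa Olsen's interest in Quarry Shipping BV, giving 62% + 17% = 79%.
Chain via Quarry Shipping BV → Ridgefield Mining NL → Summit Holdings Ltd (R1): 79% × 89% × 68% × 11% = 5.259188% of Redpoint Energy Co.
Chain via Oakhollow Pharma AG → Halcyon Textiles S.p.A. → Beacon Ventures LLC (R1): 14% × 49% × 63% × 74% = 3.198132% of Redpoint Energy Co.
Direct interest in Redpoint Energy Co: 12%.
Aggregating (R3): 5.259188% + 3.198132% + 12% = 20.45732%.
20.45732% does not exceed the 80% threshold, so Arjun is not a related party to Redpoint Energy Co.

No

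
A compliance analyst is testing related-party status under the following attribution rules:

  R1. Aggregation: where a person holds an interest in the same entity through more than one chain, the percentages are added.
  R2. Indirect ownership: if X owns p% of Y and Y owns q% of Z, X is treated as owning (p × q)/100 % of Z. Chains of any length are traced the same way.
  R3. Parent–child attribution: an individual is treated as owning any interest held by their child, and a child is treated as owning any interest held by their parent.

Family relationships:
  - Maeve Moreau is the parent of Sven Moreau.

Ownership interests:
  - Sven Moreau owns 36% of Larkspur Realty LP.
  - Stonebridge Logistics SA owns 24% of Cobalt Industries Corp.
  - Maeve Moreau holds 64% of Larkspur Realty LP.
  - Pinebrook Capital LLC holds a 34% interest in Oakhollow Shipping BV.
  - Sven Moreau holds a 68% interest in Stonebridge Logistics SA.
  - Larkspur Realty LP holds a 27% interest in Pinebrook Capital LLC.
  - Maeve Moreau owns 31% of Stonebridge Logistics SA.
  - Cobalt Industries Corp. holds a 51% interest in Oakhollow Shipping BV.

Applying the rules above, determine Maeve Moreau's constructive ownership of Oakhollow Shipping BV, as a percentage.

By parent–child attribution (R3), Maeve Moreau is treated as also owning Sven Moreau's interest in Stonebridge Logistics SA, giving 31% + 68% = 99%.
By parent–child attribution (R3), Maeve Moreau is treated as also owning Sven Moreau's interest in Larkspur Realty LP, giving 64% + 36% = 100%.
Chain via Stonebridge Logistics SA → Cobalt Industries Corp. (R2): 99% × 24% × 51% = 12.1176% of Oakhollow Shipping BV.
Chain via Larkspur Realty LP → Pinebrook Capital LLC (R2): 100% × 27% × 34% = 9.18% of Oakhollow Shipping BV.
Aggregating (R1): 12.1176% + 9.18% = 21.2976%.

21.2976%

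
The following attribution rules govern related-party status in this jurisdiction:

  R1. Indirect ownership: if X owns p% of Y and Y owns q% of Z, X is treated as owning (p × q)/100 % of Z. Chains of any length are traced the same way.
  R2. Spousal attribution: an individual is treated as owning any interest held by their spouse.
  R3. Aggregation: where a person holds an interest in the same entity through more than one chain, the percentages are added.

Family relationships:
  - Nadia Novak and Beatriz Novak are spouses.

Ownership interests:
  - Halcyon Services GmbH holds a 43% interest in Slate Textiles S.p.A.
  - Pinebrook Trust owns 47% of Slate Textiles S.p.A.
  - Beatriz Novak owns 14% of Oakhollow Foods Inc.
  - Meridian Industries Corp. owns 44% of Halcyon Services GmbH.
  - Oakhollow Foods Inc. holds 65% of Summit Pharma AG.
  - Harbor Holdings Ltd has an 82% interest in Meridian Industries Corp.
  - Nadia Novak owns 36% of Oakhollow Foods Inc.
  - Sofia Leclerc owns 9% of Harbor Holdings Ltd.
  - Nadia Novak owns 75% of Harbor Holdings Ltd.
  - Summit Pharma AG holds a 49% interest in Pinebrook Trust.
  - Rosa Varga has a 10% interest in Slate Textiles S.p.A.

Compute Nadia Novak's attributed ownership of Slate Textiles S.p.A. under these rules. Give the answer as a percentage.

By spousal attribution (R2), Nadia Novak is treated as also owning Beatriz Novak's interest in Oakhollow Foods Inc, giving 36% + 14% = 50%.
Chain via Harbor Holdings Ltd → Meridian Industries Corp. → Halcyon Services GmbH (R1): 75% × 82% × 44% × 43% = 11.6358% of Slate Textiles S.p.A.
Chain via Oakhollow Foods Inc. → Summit Pharma AG → Pinebrook Trust (R1): 50% × 65% × 49% × 47% = 7.48475% of Slate Textiles S.p.A.
Aggregating (R3): 11.6358% + 7.48475% = 19.12055%.

19.12055%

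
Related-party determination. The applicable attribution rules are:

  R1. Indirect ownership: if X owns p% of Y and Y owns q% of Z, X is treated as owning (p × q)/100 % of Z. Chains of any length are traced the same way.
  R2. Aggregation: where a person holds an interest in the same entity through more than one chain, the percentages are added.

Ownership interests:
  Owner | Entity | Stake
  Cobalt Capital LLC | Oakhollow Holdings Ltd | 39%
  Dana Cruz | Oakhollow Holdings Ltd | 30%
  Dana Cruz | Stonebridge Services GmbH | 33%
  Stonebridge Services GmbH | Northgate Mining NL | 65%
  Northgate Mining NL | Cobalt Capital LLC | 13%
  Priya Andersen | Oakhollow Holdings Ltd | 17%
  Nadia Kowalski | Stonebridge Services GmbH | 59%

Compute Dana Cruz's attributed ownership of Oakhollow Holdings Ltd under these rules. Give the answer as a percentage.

Chain via Stonebridge Services GmbH → Northgate Mining NL → Cobalt Capital LLC (R1): 33% × 65% × 13% × 39% = 1.087515% of Oakhollow Holdings Ltd.
Direct interest in Oakhollow Holdings Ltd: 30%.
Aggregating (R2): 1.087515% + 30% = 31.087515%.

31.087515%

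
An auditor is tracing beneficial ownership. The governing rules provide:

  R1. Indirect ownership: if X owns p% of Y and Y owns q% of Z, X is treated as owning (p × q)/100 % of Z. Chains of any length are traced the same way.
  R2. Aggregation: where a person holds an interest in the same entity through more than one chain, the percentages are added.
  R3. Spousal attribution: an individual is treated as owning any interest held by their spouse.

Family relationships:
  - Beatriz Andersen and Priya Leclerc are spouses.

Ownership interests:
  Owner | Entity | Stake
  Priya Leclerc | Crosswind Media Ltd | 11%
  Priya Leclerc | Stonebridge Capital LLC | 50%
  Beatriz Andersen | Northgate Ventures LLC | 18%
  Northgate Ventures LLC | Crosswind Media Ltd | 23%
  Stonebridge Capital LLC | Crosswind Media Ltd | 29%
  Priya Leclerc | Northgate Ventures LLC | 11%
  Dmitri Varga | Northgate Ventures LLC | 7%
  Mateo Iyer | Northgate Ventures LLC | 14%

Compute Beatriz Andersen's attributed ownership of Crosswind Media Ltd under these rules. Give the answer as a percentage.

32.17%

By spousal attribution (R3), Beatriz Andersen is treated as also owning Priya Leclerc's interest in Northgate Ventures LLC, giving 18% + 11% = 29%.
By spousal attribution (R3), Beatriz Andersen is treated as owning Priya Leclerc's 50% interest in Stonebridge Capital LLC.
By spousal attribution (R3), Beatriz Andersen is treated as owning Priya Leclerc's 11% interest in Crosswind Media Ltd.
Chain via Northgate Ventures LLC (R1): 29% × 23% = 6.67% of Crosswind Media Ltd.
Chain via Stonebridge Capital LLC (R1): 50% × 29% = 14.5% of Crosswind Media Ltd.
Direct interest in Crosswind Media Ltd: 11%.
Aggregating (R2): 6.67% + 14.5% + 11% = 32.17%.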